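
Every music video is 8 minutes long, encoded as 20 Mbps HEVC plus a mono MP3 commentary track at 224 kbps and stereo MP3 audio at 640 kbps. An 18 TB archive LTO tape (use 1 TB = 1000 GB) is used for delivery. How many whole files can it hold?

14378

8 min = 480 s
Audio total: 224 + 640 = 864 kbps = 0.864 Mbps.
Total bitrate: 20.864 Mbps.
Per item: 20.864 Mbps × 480 s = 10,015 Mb = 1,252 MB.
Capacity: 18 TB = 144,000,000 Mb; 14378.83 items → 14378 complete.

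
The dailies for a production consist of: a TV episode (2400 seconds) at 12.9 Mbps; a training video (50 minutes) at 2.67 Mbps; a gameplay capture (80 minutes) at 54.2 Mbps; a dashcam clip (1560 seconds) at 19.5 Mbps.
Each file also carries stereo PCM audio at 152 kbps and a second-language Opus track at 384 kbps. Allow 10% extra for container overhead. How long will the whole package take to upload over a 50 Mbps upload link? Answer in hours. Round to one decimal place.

2.1 hours

Audio total: 152 + 384 = 536 kbps = 0.536 Mbps.
TV episode: 13.436 Mbps × 2400 s × 1.10 = 35471.0 Mb
training video: 3.206 Mbps × 3000 s × 1.10 = 10579.8 Mb
gameplay capture: 54.736 Mbps × 4800 s × 1.10 = 289006.1 Mb
dashcam clip: 20.036 Mbps × 1560 s × 1.10 = 34381.8 Mb
Total: 369438.7 Mb = 46179.8 MB.
At 50 Mbps: 369438.7 / 50 = 7389 s ≈ 2.05 hours.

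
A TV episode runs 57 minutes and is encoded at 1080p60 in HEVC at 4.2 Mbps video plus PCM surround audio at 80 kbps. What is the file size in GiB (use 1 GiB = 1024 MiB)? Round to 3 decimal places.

1.704 GiB

57 min = 3420 s
Audio: 80 kbps = 0.080 Mbps.
Total bitrate: 4.2 + 0.080 = 4.280 Mbps.
Stream data: 4.280 Mbps × 3420 s = 14637.6 Mb.
14,638 Mb = 1,829,700,000 bytes ÷ 1,073,741,824 = 1.704 GiB.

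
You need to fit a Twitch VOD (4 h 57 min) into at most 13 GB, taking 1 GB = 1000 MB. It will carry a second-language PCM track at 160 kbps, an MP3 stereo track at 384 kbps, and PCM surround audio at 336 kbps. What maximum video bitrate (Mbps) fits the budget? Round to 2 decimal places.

Budget: 13 GB = 104000.0 Mb.
4 h 57 min = 297 min = 17820 s
Total bitrate budget: 104000.0 Mb / 17820 s = 5.836 Mbps.
Audio total: 160 + 384 + 336 = 880 kbps = 0.880 Mbps.
Video: 5.836 − 0.880 = 4.956 Mbps.

4.96 Mbps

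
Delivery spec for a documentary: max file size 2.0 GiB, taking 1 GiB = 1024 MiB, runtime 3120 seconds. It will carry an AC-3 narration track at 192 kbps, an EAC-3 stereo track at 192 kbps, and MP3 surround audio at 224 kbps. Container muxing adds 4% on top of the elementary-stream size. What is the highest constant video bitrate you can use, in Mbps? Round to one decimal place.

Budget: 2.0 GiB = 17179.9 Mb.
Stream payload after overhead: 17179.9 / 1.04 = 16519.1 Mb.
Total bitrate budget: 16519.1 Mb / 3120 s = 5.295 Mbps.
Audio total: 192 + 192 + 224 = 608 kbps = 0.608 Mbps.
Video: 5.295 − 0.608 = 4.687 Mbps.

4.7 Mbps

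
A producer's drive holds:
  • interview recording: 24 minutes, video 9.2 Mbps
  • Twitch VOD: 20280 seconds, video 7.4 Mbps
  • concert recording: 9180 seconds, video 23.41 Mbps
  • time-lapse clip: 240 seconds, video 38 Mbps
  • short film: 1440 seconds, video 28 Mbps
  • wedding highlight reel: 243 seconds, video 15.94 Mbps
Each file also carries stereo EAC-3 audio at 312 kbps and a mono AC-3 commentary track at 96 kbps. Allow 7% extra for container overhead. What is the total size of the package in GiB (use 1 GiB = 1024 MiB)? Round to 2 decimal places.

55.42 GiB

Audio total: 312 + 96 = 408 kbps = 0.408 Mbps.
interview recording: 9.608 Mbps × 1440 s × 1.07 = 14804.0 Mb
Twitch VOD: 7.808 Mbps × 20280 s × 1.07 = 169430.5 Mb
concert recording: 23.818 Mbps × 9180 s × 1.07 = 233954.7 Mb
time-lapse clip: 38.408 Mbps × 240 s × 1.07 = 9863.2 Mb
short film: 28.408 Mbps × 1440 s × 1.07 = 43771.0 Mb
wedding highlight reel: 16.348 Mbps × 243 s × 1.07 = 4250.6 Mb
Total: 476074.0 Mb = 59509.3 MB.
= 55.42 GiB.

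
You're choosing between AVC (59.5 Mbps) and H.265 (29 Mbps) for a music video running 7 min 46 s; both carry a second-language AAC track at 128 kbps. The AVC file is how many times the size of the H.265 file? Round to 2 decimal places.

7 min 46 s = 466 s
Audio: 128 kbps = 0.128 Mbps.
AVC: 59.628 Mbps × 466 s = 27786.6 Mb = 3.473 GB.
H.265: 29.128 Mbps × 466 s = 13573.6 Mb = 1.697 GB.
Ratio: 3.473 / 1.697 = 2.047.

2.05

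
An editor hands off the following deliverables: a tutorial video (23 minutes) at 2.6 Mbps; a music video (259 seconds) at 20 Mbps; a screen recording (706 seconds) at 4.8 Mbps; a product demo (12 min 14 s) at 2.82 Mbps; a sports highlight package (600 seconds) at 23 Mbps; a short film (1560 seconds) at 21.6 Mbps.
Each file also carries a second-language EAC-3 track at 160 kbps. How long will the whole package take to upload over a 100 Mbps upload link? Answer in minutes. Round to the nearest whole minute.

Audio: 160 kbps = 0.160 Mbps.
tutorial video: 2.760 Mbps × 1380 s = 3808.8 Mb
music video: 20.160 Mbps × 259 s = 5221.4 Mb
screen recording: 4.960 Mbps × 706 s = 3501.8 Mb
product demo: 2.980 Mbps × 734 s = 2187.3 Mb
sports highlight package: 23.160 Mbps × 600 s = 13896.0 Mb
short film: 21.760 Mbps × 1560 s = 33945.6 Mb
Total: 62560.9 Mb = 7820.1 MB.
At 100 Mbps: 62560.9 / 100 = 626 s ≈ 10.4 minutes.

10 minutes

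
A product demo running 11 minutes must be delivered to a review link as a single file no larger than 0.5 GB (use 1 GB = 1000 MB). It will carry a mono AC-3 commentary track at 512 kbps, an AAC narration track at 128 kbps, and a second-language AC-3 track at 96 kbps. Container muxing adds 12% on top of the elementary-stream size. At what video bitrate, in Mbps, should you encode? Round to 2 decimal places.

4.68 Mbps

Budget: 0.5 GB = 4000.0 Mb.
Stream payload after overhead: 4000.0 / 1.12 = 3571.4 Mb.
11 min = 660 s
Total bitrate budget: 3571.4 Mb / 660 s = 5.411 Mbps.
Audio total: 512 + 128 + 96 = 736 kbps = 0.736 Mbps.
Video: 5.411 − 0.736 = 4.675 Mbps.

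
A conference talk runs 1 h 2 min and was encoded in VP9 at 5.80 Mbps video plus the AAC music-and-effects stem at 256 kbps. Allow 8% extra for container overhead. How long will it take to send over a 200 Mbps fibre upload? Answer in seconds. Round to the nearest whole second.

122 seconds

1 h 2 min = 62 min = 3720 s
Audio: 256 kbps = 0.256 Mbps.
Total bitrate: 6.056 Mbps.
File: 6.056 Mbps × 3720 s = 22528.3 Mb.
With 8% container overhead: ×1.08. → 24330.6 Mb.
At 200 Mbps: 24330.6 / 200 = 121.7 s ≈ 122 seconds.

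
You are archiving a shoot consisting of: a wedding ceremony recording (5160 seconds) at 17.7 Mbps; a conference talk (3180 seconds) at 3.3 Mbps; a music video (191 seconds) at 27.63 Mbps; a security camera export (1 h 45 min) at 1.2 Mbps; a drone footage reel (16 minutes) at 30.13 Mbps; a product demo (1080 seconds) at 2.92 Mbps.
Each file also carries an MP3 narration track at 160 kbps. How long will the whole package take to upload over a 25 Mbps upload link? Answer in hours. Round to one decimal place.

1.7 hours

Audio: 160 kbps = 0.160 Mbps.
wedding ceremony recording: 17.860 Mbps × 5160 s = 92157.6 Mb
conference talk: 3.460 Mbps × 3180 s = 11002.8 Mb
music video: 27.790 Mbps × 191 s = 5307.9 Mb
security camera export: 1.360 Mbps × 6300 s = 8568.0 Mb
drone footage reel: 30.290 Mbps × 960 s = 29078.4 Mb
product demo: 3.080 Mbps × 1080 s = 3326.4 Mb
Total: 149441.1 Mb = 18680.1 MB.
At 25 Mbps: 149441.1 / 25 = 5978 s ≈ 1.66 hours.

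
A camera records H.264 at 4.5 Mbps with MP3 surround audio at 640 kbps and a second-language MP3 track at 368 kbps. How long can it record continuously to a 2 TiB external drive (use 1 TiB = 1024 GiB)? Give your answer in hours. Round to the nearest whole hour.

887 hours

Audio total: 640 + 368 = 1008 kbps = 1.008 Mbps.
Total bitrate: 4.5 + 1.008 = 5.508 Mbps.
Capacity: 2 TiB = 17,592,186 Mb.
Recording time: 17,592,186 / 5.508 = 3,193,934 s ≈ 887 hours.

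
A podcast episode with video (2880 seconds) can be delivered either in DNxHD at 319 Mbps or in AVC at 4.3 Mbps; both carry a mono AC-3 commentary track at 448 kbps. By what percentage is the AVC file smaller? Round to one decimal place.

Audio: 448 kbps = 0.448 Mbps.
DNxHD: 319.448 Mbps × 2880 s = 920010.2 Mb = 107.103 GiB.
AVC: 4.748 Mbps × 2880 s = 13674.2 Mb = 1.592 GiB.
Reduction: (1 − 1.592/107.103) × 100 = 98.51%.

98.5%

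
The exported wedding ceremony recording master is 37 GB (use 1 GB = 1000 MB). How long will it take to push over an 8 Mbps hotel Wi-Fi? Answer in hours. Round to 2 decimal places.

10.28 hours

File: 37 GB = 296000.0 Mb.
At 8 Mbps: 296000.0 / 8 = 37000.0 s ≈ 10.3 hours.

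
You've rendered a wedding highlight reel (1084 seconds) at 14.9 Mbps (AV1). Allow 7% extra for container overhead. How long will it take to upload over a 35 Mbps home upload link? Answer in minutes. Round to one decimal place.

File: 14.900 Mbps × 1084 s = 16151.6 Mb.
With 7% container overhead: ×1.07. → 17282.2 Mb.
At 35 Mbps: 17282.2 / 35 = 493.8 s ≈ 8.23 minutes.

8.2 minutes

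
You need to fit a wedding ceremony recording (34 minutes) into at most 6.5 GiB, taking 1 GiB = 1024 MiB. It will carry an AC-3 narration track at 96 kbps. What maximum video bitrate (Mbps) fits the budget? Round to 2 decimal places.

27.27 Mbps

Budget: 6.5 GiB = 55834.6 Mb.
34 min = 2040 s
Total bitrate budget: 55834.6 Mb / 2040 s = 27.370 Mbps.
Audio: 96 kbps = 0.096 Mbps.
Video: 27.370 − 0.096 = 27.274 Mbps.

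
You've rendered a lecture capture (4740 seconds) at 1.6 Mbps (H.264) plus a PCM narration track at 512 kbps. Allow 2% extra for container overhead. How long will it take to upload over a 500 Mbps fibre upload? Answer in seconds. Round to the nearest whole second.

20 seconds

Audio: 512 kbps = 0.512 Mbps.
Total bitrate: 2.112 Mbps.
File: 2.112 Mbps × 4740 s = 10010.9 Mb.
With 2% container overhead: ×1.02. → 10211.1 Mb.
At 500 Mbps: 10211.1 / 500 = 20.4 s ≈ 20.4 seconds.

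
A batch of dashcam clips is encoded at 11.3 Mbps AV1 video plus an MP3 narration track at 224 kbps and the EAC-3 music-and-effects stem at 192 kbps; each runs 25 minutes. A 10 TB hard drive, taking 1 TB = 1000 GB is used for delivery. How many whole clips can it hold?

25 min = 1500 s
Audio total: 224 + 192 = 416 kbps = 0.416 Mbps.
Total bitrate: 11.716 Mbps.
Per item: 11.716 Mbps × 1500 s = 17,574 Mb = 2,197 MB.
Capacity: 10 TB = 80,000,000 Mb; 4552.18 items → 4552 complete.

4552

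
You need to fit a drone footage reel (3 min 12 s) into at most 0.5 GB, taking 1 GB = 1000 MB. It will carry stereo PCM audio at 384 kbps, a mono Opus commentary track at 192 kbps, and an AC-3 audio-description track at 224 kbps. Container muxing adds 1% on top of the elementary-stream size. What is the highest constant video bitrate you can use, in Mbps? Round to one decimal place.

Budget: 0.5 GB = 4000.0 Mb.
Stream payload after overhead: 4000.0 / 1.01 = 3960.4 Mb.
3 min 12 s = 192 s
Total bitrate budget: 3960.4 Mb / 192 s = 20.627 Mbps.
Audio total: 384 + 192 + 224 = 800 kbps = 0.800 Mbps.
Video: 20.627 − 0.800 = 19.827 Mbps.

19.8 Mbps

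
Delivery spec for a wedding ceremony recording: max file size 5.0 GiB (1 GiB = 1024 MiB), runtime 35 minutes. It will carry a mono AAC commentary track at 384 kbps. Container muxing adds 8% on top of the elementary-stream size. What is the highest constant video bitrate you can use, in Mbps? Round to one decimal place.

18.6 Mbps

Budget: 5.0 GiB = 42949.7 Mb.
Stream payload after overhead: 42949.7 / 1.08 = 39768.2 Mb.
35 min = 2100 s
Total bitrate budget: 39768.2 Mb / 2100 s = 18.937 Mbps.
Audio: 384 kbps = 0.384 Mbps.
Video: 18.937 − 0.384 = 18.553 Mbps.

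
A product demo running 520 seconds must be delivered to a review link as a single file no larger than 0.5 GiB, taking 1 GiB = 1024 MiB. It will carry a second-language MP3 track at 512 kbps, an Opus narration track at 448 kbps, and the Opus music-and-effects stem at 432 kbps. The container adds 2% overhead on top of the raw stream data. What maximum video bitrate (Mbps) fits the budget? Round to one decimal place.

6.7 Mbps

Budget: 0.5 GiB = 4295.0 Mb.
Stream payload after overhead: 4295.0 / 1.02 = 4210.8 Mb.
Total bitrate budget: 4210.8 Mb / 520 s = 8.098 Mbps.
Audio total: 512 + 448 + 432 = 1392 kbps = 1.392 Mbps.
Video: 8.098 − 1.392 = 6.706 Mbps.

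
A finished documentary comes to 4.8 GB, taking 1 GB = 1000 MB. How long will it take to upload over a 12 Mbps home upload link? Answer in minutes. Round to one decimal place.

File: 4.8 GB = 38400.0 Mb.
At 12 Mbps: 38400.0 / 12 = 3200.0 s ≈ 53.3 minutes.

53.3 minutes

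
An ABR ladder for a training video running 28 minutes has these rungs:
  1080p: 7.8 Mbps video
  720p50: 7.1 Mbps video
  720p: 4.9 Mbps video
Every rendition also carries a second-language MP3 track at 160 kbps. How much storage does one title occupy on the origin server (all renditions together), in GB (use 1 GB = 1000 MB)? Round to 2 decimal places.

4.26 GB

28 min = 1680 s
Audio: 160 kbps = 0.160 Mbps.
Sum of rendition bitrates: (7.8+0.160) + (7.1+0.160) + (4.9+0.160) = 20.280 Mbps.
× 1680 s = 34,070 Mb = 4,259 MB = 4.259 GB.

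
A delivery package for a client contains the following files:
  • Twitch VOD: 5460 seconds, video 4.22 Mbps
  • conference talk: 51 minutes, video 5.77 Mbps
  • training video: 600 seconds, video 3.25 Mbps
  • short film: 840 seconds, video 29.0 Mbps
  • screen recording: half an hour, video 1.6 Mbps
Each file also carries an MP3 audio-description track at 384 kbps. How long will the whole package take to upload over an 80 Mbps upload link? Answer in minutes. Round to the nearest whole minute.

16 minutes

Audio: 384 kbps = 0.384 Mbps.
Twitch VOD: 4.604 Mbps × 5460 s = 25137.8 Mb
conference talk: 6.154 Mbps × 3060 s = 18831.2 Mb
training video: 3.634 Mbps × 600 s = 2180.4 Mb
short film: 29.384 Mbps × 840 s = 24682.6 Mb
screen recording: 1.984 Mbps × 1800 s = 3571.2 Mb
Total: 74403.2 Mb = 9300.4 MB.
At 80 Mbps: 74403.2 / 80 = 930 s ≈ 15.5 minutes.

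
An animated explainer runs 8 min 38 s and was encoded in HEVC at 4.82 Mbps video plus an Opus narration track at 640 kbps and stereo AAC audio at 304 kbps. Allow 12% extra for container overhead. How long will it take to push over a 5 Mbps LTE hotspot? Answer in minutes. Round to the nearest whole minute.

11 minutes

8 min 38 s = 518 s
Audio total: 640 + 304 = 944 kbps = 0.944 Mbps.
Total bitrate: 5.764 Mbps.
File: 5.764 Mbps × 518 s = 2985.8 Mb.
With 12% container overhead: ×1.12. → 3344.0 Mb.
At 5 Mbps: 3344.0 / 5 = 668.8 s ≈ 11.1 minutes.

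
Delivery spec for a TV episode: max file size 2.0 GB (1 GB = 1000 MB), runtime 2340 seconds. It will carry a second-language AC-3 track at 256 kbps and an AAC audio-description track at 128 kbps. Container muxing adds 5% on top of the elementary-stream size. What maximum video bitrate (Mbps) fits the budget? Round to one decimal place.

6.1 Mbps

Budget: 2.0 GB = 16000.0 Mb.
Stream payload after overhead: 16000.0 / 1.05 = 15238.1 Mb.
Total bitrate budget: 15238.1 Mb / 2340 s = 6.512 Mbps.
Audio total: 256 + 128 = 384 kbps = 0.384 Mbps.
Video: 6.512 − 0.384 = 6.128 Mbps.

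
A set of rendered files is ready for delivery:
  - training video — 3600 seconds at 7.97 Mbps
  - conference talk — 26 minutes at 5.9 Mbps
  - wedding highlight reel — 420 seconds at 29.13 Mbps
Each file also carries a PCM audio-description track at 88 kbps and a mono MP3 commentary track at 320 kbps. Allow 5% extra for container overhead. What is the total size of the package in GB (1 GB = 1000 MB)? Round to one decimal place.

Audio total: 88 + 320 = 408 kbps = 0.408 Mbps.
training video: 8.378 Mbps × 3600 s × 1.05 = 31668.8 Mb
conference talk: 6.308 Mbps × 1560 s × 1.05 = 10332.5 Mb
wedding highlight reel: 29.538 Mbps × 420 s × 1.05 = 13026.3 Mb
Total: 55027.6 Mb = 6878.5 MB.
= 6.878 GB.

6.9 GB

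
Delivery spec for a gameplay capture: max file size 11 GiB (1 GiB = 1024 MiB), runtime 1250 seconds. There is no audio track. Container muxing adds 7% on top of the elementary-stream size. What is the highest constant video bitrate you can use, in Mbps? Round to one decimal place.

Budget: 11 GiB = 94489.3 Mb.
Stream payload after overhead: 94489.3 / 1.07 = 88307.7 Mb.
Total bitrate budget: 88307.7 Mb / 1250 s = 70.646 Mbps.

70.6 Mbps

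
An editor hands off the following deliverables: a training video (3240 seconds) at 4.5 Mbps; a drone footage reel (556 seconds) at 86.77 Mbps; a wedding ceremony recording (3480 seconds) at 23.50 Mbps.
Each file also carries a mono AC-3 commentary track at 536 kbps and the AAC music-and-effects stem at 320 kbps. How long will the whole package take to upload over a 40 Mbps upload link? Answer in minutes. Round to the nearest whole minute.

63 minutes

Audio total: 536 + 320 = 856 kbps = 0.856 Mbps.
training video: 5.356 Mbps × 3240 s = 17353.4 Mb
drone footage reel: 87.626 Mbps × 556 s = 48720.1 Mb
wedding ceremony recording: 24.356 Mbps × 3480 s = 84758.9 Mb
Total: 150832.4 Mb = 18854.0 MB.
At 40 Mbps: 150832.4 / 40 = 3771 s ≈ 62.8 minutes.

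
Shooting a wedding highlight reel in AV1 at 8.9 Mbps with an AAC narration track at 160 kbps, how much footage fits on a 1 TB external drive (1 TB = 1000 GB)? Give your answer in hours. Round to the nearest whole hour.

Audio: 160 kbps = 0.160 Mbps.
Total bitrate: 8.9 + 0.160 = 9.060 Mbps.
Capacity: 1 TB = 8,000,000 Mb.
Recording time: 8,000,000 / 9.060 = 883,002 s ≈ 245 hours.

245 hours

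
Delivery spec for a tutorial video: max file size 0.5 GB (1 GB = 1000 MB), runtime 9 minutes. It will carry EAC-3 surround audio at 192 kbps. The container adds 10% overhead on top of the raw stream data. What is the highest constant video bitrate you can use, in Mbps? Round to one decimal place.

6.5 Mbps

Budget: 0.5 GB = 4000.0 Mb.
Stream payload after overhead: 4000.0 / 1.10 = 3636.4 Mb.
9 min = 540 s
Total bitrate budget: 3636.4 Mb / 540 s = 6.734 Mbps.
Audio: 192 kbps = 0.192 Mbps.
Video: 6.734 − 0.192 = 6.542 Mbps.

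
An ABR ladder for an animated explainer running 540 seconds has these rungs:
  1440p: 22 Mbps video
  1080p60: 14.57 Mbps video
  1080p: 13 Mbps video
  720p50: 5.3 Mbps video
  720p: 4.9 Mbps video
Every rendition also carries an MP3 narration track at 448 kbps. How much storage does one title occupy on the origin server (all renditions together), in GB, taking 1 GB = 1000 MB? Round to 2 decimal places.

4.19 GB

Audio: 448 kbps = 0.448 Mbps.
Sum of rendition bitrates: (22+0.448) + (14.57+0.448) + (13+0.448) + (5.3+0.448) + (4.9+0.448) = 62.010 Mbps.
× 540 s = 33,485 Mb = 4,186 MB = 4.186 GB.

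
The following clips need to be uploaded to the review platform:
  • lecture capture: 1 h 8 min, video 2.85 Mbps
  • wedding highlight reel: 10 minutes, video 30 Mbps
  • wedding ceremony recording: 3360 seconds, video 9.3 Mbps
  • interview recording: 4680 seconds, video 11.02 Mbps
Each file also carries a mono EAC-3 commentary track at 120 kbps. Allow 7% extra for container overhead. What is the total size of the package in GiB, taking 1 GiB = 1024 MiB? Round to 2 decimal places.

14.20 GiB

Audio: 120 kbps = 0.120 Mbps.
lecture capture: 2.970 Mbps × 4080 s × 1.07 = 12965.8 Mb
wedding highlight reel: 30.120 Mbps × 600 s × 1.07 = 19337.0 Mb
wedding ceremony recording: 9.420 Mbps × 3360 s × 1.07 = 33866.8 Mb
interview recording: 11.140 Mbps × 4680 s × 1.07 = 55784.7 Mb
Total: 121954.3 Mb = 15244.3 MB.
= 14.20 GiB.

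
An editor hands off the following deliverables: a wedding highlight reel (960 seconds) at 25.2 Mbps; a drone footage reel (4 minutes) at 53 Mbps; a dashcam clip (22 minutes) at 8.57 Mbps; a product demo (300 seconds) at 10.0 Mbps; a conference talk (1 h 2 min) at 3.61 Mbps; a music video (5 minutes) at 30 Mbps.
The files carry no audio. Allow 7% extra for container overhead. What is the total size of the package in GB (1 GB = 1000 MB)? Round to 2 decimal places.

9.85 GB

wedding highlight reel: 25.200 Mbps × 960 s × 1.07 = 25885.4 Mb
drone footage reel: 53.000 Mbps × 240 s × 1.07 = 13610.4 Mb
dashcam clip: 8.570 Mbps × 1320 s × 1.07 = 12104.3 Mb
product demo: 10.000 Mbps × 300 s × 1.07 = 3210.0 Mb
conference talk: 3.610 Mbps × 3720 s × 1.07 = 14369.2 Mb
music video: 30.000 Mbps × 300 s × 1.07 = 9630.0 Mb
Total: 78809.4 Mb = 9851.2 MB.
= 9.851 GB.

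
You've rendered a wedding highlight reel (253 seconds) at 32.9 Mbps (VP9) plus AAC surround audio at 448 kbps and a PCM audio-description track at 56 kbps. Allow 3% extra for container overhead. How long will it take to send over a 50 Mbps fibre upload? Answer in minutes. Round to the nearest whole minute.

3 minutes

Audio total: 448 + 56 = 504 kbps = 0.504 Mbps.
Total bitrate: 33.404 Mbps.
File: 33.404 Mbps × 253 s = 8451.2 Mb.
With 3% container overhead: ×1.03. → 8704.7 Mb.
At 50 Mbps: 8704.7 / 50 = 174.1 s ≈ 2.9 minutes.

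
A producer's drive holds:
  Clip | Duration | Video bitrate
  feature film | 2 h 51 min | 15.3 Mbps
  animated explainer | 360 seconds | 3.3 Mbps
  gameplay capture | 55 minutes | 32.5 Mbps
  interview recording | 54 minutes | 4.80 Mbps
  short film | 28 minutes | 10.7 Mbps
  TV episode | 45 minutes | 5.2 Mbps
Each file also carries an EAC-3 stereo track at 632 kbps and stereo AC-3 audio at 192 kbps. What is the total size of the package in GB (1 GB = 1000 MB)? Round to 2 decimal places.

41.34 GB

Audio total: 632 + 192 = 824 kbps = 0.824 Mbps.
feature film: 16.124 Mbps × 10260 s = 165432.2 Mb
animated explainer: 4.124 Mbps × 360 s = 1484.6 Mb
gameplay capture: 33.324 Mbps × 3300 s = 109969.2 Mb
interview recording: 5.624 Mbps × 3240 s = 18221.8 Mb
short film: 11.524 Mbps × 1680 s = 19360.3 Mb
TV episode: 6.024 Mbps × 2700 s = 16264.8 Mb
Total: 330733.0 Mb = 41341.6 MB.
= 41.34 GB.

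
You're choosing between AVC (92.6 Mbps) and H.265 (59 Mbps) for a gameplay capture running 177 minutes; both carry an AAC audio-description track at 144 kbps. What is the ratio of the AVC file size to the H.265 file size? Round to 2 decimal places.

177 min = 10620 s
Audio: 144 kbps = 0.144 Mbps.
AVC: 92.744 Mbps × 10620 s = 984941.3 Mb = 114.662 GiB.
H.265: 59.144 Mbps × 10620 s = 628109.3 Mb = 73.122 GiB.
Ratio: 114.662 / 73.122 = 1.568.

1.57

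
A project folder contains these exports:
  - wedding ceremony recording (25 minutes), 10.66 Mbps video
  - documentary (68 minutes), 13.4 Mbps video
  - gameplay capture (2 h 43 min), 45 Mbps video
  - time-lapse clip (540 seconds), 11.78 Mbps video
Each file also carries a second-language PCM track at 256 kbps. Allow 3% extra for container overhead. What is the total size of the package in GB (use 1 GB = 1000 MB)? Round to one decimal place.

67.1 GB

Audio: 256 kbps = 0.256 Mbps.
wedding ceremony recording: 10.916 Mbps × 1500 s × 1.03 = 16865.2 Mb
documentary: 13.656 Mbps × 4080 s × 1.03 = 57388.0 Mb
gameplay capture: 45.256 Mbps × 9780 s × 1.03 = 455881.8 Mb
time-lapse clip: 12.036 Mbps × 540 s × 1.03 = 6694.4 Mb
Total: 536829.4 Mb = 67103.7 MB.
= 67.10 GB.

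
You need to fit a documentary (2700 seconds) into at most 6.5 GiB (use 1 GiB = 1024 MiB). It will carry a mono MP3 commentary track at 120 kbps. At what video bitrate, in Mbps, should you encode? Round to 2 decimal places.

20.56 Mbps

Budget: 6.5 GiB = 55834.6 Mb.
Total bitrate budget: 55834.6 Mb / 2700 s = 20.679 Mbps.
Audio: 120 kbps = 0.120 Mbps.
Video: 20.679 − 0.120 = 20.559 Mbps.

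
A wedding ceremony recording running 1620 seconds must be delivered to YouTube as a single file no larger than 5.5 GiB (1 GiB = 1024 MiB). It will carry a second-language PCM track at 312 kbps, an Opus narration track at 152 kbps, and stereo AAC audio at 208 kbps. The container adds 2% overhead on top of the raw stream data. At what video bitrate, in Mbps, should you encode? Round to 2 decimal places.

27.92 Mbps

Budget: 5.5 GiB = 47244.6 Mb.
Stream payload after overhead: 47244.6 / 1.02 = 46318.3 Mb.
Total bitrate budget: 46318.3 Mb / 1620 s = 28.592 Mbps.
Audio total: 312 + 152 + 208 = 672 kbps = 0.672 Mbps.
Video: 28.592 − 0.672 = 27.920 Mbps.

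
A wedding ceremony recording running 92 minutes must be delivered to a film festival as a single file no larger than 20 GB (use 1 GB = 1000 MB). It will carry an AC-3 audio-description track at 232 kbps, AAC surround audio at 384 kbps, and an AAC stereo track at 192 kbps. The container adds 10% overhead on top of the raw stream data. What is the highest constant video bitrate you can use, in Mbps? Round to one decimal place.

Budget: 20 GB = 160000.0 Mb.
Stream payload after overhead: 160000.0 / 1.10 = 145454.5 Mb.
92 min = 5520 s
Total bitrate budget: 145454.5 Mb / 5520 s = 26.350 Mbps.
Audio total: 232 + 384 + 192 = 808 kbps = 0.808 Mbps.
Video: 26.350 − 0.808 = 25.542 Mbps.

25.5 Mbps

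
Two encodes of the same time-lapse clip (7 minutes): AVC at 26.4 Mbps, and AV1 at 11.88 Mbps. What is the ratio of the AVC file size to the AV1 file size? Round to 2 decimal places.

2.22

7 min = 420 s
AVC: 26.400 Mbps × 420 s = 11088.0 Mb = 1.386 GB.
AV1: 11.880 Mbps × 420 s = 4989.6 Mb = 0.624 GB.
Ratio: 1.386 / 0.624 = 2.222.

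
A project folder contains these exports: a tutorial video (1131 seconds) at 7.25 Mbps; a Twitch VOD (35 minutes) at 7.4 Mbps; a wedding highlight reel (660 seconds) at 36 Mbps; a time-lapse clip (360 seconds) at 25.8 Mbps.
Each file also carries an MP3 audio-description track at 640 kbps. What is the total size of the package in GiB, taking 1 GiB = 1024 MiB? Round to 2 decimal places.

Audio: 640 kbps = 0.640 Mbps.
tutorial video: 7.890 Mbps × 1131 s = 8923.6 Mb
Twitch VOD: 8.040 Mbps × 2100 s = 16884.0 Mb
wedding highlight reel: 36.640 Mbps × 660 s = 24182.4 Mb
time-lapse clip: 26.440 Mbps × 360 s = 9518.4 Mb
Total: 59508.4 Mb = 7438.5 MB.
= 6.928 GiB.

6.93 GiB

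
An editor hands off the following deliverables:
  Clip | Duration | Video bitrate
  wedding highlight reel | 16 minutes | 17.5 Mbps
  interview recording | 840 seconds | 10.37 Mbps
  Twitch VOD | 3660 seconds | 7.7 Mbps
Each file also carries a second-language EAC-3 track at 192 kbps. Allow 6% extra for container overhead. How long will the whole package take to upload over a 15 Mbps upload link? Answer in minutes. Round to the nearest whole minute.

Audio: 192 kbps = 0.192 Mbps.
wedding highlight reel: 17.692 Mbps × 960 s × 1.06 = 18003.4 Mb
interview recording: 10.562 Mbps × 840 s × 1.06 = 9404.4 Mb
Twitch VOD: 7.892 Mbps × 3660 s × 1.06 = 30617.8 Mb
Total: 58025.6 Mb = 7253.2 MB.
At 15 Mbps: 58025.6 / 15 = 3868 s ≈ 64.5 minutes.

64 minutes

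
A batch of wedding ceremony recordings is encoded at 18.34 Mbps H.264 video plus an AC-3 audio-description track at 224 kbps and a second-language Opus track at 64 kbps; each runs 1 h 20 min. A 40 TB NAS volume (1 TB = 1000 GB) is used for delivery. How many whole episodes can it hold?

3578

1 h 20 min = 80 min = 4800 s
Audio total: 224 + 64 = 288 kbps = 0.288 Mbps.
Total bitrate: 18.628 Mbps.
Per item: 18.628 Mbps × 4800 s = 89,414 Mb = 11,177 MB.
Capacity: 40 TB = 320,000,000 Mb; 3578.84 items → 3578 complete.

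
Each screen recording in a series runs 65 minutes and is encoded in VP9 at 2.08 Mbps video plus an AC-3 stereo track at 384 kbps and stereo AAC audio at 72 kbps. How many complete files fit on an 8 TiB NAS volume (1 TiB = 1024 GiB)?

65 min = 3900 s
Audio total: 384 + 72 = 456 kbps = 0.456 Mbps.
Total bitrate: 2.536 Mbps.
Per item: 2.536 Mbps × 3900 s = 9,890 Mb = 1,236 MB.
Capacity: 8 TiB = 70,368,744 Mb; 7114.85 items → 7114 complete.

7114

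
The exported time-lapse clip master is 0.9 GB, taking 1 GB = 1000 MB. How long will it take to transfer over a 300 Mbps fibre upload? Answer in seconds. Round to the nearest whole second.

24 seconds

File: 0.9 GB = 7200.0 Mb.
At 300 Mbps: 7200.0 / 300 = 24.0 s ≈ 24 seconds.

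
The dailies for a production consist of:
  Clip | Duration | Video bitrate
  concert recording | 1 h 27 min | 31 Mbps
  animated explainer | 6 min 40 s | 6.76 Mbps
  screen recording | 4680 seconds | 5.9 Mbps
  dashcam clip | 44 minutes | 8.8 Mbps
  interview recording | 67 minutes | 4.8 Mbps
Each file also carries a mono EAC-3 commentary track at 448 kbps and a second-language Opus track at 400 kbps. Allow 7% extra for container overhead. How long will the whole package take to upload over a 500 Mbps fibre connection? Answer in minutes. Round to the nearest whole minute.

9 minutes

Audio total: 448 + 400 = 848 kbps = 0.848 Mbps.
concert recording: 31.848 Mbps × 5220 s × 1.07 = 177883.8 Mb
animated explainer: 7.608 Mbps × 400 s × 1.07 = 3256.2 Mb
screen recording: 6.748 Mbps × 4680 s × 1.07 = 33791.3 Mb
dashcam clip: 9.648 Mbps × 2640 s × 1.07 = 27253.7 Mb
interview recording: 5.648 Mbps × 4020 s × 1.07 = 24294.3 Mb
Total: 266479.3 Mb = 33309.9 MB.
At 500 Mbps: 266479.3 / 500 = 533 s ≈ 8.88 minutes.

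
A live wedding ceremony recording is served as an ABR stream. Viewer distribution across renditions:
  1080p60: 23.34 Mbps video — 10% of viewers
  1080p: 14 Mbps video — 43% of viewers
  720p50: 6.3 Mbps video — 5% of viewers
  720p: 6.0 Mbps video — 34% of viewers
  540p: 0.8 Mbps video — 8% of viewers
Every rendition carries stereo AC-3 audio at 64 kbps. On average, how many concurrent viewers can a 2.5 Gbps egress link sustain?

Audio: 64 kbps = 0.064 Mbps.
Average per-viewer bitrate: 0.10×23.404 + 0.43×14.064 + 0.05×6.364 + 0.34×6.064 + 0.08×0.864 = 10.837 Mbps.
2.5 Gbps = 2,500 Mbps; 2,500 / 10.837 = 230.69 → 230.

230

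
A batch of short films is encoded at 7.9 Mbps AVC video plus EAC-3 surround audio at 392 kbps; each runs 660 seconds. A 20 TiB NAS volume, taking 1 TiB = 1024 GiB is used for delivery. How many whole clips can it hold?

Audio: 392 kbps = 0.392 Mbps.
Total bitrate: 8.292 Mbps.
Per item: 8.292 Mbps × 660 s = 5,473 Mb = 684.1 MB.
Capacity: 20 TiB = 175,921,860 Mb; 32145.23 items → 32145 complete.

32145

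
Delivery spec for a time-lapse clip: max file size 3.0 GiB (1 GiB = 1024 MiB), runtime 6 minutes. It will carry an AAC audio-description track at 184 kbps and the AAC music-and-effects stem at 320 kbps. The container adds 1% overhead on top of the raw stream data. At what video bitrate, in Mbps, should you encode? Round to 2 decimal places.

70.37 Mbps

Budget: 3.0 GiB = 25769.8 Mb.
Stream payload after overhead: 25769.8 / 1.01 = 25514.7 Mb.
6 min = 360 s
Total bitrate budget: 25514.7 Mb / 360 s = 70.874 Mbps.
Audio total: 184 + 320 = 504 kbps = 0.504 Mbps.
Video: 70.874 − 0.504 = 70.370 Mbps.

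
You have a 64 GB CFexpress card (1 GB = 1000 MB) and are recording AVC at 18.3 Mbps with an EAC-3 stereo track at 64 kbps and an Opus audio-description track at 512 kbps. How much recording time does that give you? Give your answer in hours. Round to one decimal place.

Audio total: 64 + 512 = 576 kbps = 0.576 Mbps.
Total bitrate: 18.3 + 0.576 = 18.876 Mbps.
Capacity: 64 GB = 512,000 Mb.
Recording time: 512,000 / 18.876 = 27,124 s ≈ 7.53 hours.

7.5 hours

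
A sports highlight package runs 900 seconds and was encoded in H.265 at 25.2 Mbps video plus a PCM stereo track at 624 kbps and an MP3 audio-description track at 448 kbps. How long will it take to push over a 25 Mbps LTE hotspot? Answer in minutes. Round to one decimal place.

Audio total: 624 + 448 = 1072 kbps = 1.072 Mbps.
Total bitrate: 26.272 Mbps.
File: 26.272 Mbps × 900 s = 23644.8 Mb.
At 25 Mbps: 23644.8 / 25 = 945.8 s ≈ 15.8 minutes.

15.8 minutes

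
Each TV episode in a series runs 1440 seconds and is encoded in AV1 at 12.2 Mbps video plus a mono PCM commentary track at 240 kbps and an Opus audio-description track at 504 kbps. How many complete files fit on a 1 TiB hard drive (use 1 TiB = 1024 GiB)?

Audio total: 240 + 504 = 744 kbps = 0.744 Mbps.
Total bitrate: 12.944 Mbps.
Per item: 12.944 Mbps × 1440 s = 18,639 Mb = 2,330 MB.
Capacity: 1 TiB = 8,796,093 Mb; 471.91 items → 471 complete.

471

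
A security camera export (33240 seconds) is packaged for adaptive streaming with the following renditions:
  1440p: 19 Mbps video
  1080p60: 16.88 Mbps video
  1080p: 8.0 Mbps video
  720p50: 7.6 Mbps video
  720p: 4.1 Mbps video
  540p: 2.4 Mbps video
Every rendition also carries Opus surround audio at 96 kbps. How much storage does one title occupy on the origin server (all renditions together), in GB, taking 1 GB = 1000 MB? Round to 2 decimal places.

Audio: 96 kbps = 0.096 Mbps.
Sum of rendition bitrates: (19+0.096) + (16.88+0.096) + (8.0+0.096) + (7.6+0.096) + (4.1+0.096) + (2.4+0.096) = 58.556 Mbps.
× 33240 s = 1,946,401 Mb = 243,300 MB = 243.3 GB.

243.30 GB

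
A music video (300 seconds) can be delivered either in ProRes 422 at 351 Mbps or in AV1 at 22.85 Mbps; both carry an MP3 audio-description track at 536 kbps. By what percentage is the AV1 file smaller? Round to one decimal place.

93.3%

Audio: 536 kbps = 0.536 Mbps.
ProRes 422: 351.536 Mbps × 300 s = 105460.8 Mb = 13.183 GB.
AV1: 23.386 Mbps × 300 s = 7015.8 Mb = 0.877 GB.
Reduction: (1 − 0.877/13.183) × 100 = 93.35%.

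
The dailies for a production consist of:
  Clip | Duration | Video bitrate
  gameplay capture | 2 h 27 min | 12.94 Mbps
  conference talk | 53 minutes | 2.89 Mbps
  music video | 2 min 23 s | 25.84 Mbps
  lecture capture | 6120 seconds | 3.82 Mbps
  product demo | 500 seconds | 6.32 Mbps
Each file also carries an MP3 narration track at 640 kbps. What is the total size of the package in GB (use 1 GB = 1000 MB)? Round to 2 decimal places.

20.70 GB

Audio: 640 kbps = 0.640 Mbps.
gameplay capture: 13.580 Mbps × 8820 s = 119775.6 Mb
conference talk: 3.530 Mbps × 3180 s = 11225.4 Mb
music video: 26.480 Mbps × 143 s = 3786.6 Mb
lecture capture: 4.460 Mbps × 6120 s = 27295.2 Mb
product demo: 6.960 Mbps × 500 s = 3480.0 Mb
Total: 165562.8 Mb = 20695.4 MB.
= 20.70 GB.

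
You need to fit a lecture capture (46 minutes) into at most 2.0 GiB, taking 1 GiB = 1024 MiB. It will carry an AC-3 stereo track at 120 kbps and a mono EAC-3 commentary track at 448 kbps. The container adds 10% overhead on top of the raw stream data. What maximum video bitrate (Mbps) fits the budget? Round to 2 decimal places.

5.09 Mbps

Budget: 2.0 GiB = 17179.9 Mb.
Stream payload after overhead: 17179.9 / 1.10 = 15618.1 Mb.
46 min = 2760 s
Total bitrate budget: 15618.1 Mb / 2760 s = 5.659 Mbps.
Audio total: 120 + 448 = 568 kbps = 0.568 Mbps.
Video: 5.659 − 0.568 = 5.091 Mbps.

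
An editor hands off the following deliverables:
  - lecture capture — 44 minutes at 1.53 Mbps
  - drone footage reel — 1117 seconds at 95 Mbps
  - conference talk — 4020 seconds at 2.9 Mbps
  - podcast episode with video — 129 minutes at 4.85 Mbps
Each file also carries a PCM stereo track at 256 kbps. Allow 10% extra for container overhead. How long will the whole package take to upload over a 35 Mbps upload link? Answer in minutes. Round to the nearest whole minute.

Audio: 256 kbps = 0.256 Mbps.
lecture capture: 1.786 Mbps × 2640 s × 1.10 = 5186.5 Mb
drone footage reel: 95.256 Mbps × 1117 s × 1.10 = 117041.0 Mb
conference talk: 3.156 Mbps × 4020 s × 1.10 = 13955.8 Mb
podcast episode with video: 5.106 Mbps × 7740 s × 1.10 = 43472.5 Mb
Total: 179655.9 Mb = 22457.0 MB.
At 35 Mbps: 179655.9 / 35 = 5133 s ≈ 85.6 minutes.

86 minutes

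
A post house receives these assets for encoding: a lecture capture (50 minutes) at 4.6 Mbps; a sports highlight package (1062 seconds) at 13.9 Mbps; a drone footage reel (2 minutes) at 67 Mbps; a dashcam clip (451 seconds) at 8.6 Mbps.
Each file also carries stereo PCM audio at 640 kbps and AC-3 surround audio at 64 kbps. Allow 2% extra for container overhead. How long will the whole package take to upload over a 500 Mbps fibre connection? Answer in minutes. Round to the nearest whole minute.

1 minutes

Audio total: 640 + 64 = 704 kbps = 0.704 Mbps.
lecture capture: 5.304 Mbps × 3000 s × 1.02 = 16230.2 Mb
sports highlight package: 14.604 Mbps × 1062 s × 1.02 = 15819.6 Mb
drone footage reel: 67.704 Mbps × 120 s × 1.02 = 8287.0 Mb
dashcam clip: 9.304 Mbps × 451 s × 1.02 = 4280.0 Mb
Total: 44616.9 Mb = 5577.1 MB.
At 500 Mbps: 44616.9 / 500 = 89 s ≈ 1.49 minutes.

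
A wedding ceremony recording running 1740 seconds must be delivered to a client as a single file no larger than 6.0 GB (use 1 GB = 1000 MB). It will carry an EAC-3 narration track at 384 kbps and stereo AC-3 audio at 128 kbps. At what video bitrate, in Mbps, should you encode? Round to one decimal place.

Budget: 6.0 GB = 48000.0 Mb.
Total bitrate budget: 48000.0 Mb / 1740 s = 27.586 Mbps.
Audio total: 384 + 128 = 512 kbps = 0.512 Mbps.
Video: 27.586 − 0.512 = 27.074 Mbps.

27.1 Mbps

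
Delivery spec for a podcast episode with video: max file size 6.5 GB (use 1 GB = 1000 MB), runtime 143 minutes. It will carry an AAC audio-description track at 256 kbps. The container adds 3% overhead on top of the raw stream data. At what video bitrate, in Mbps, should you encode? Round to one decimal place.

5.6 Mbps

Budget: 6.5 GB = 52000.0 Mb.
Stream payload after overhead: 52000.0 / 1.03 = 50485.4 Mb.
143 min = 8580 s
Total bitrate budget: 50485.4 Mb / 8580 s = 5.884 Mbps.
Audio: 256 kbps = 0.256 Mbps.
Video: 5.884 − 0.256 = 5.628 Mbps.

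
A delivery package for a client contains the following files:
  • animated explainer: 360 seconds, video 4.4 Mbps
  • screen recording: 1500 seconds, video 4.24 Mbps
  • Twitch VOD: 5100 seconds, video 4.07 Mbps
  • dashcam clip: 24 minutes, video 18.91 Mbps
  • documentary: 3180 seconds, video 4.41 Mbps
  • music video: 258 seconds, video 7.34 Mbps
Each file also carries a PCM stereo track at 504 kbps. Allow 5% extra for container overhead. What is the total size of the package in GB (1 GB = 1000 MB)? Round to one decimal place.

10.2 GB

Audio: 504 kbps = 0.504 Mbps.
animated explainer: 4.904 Mbps × 360 s × 1.05 = 1853.7 Mb
screen recording: 4.744 Mbps × 1500 s × 1.05 = 7471.8 Mb
Twitch VOD: 4.574 Mbps × 5100 s × 1.05 = 24493.8 Mb
dashcam clip: 19.414 Mbps × 1440 s × 1.05 = 29354.0 Mb
documentary: 4.914 Mbps × 3180 s × 1.05 = 16407.8 Mb
music video: 7.844 Mbps × 258 s × 1.05 = 2124.9 Mb
Total: 81706.0 Mb = 10213.3 MB.
= 10.21 GB.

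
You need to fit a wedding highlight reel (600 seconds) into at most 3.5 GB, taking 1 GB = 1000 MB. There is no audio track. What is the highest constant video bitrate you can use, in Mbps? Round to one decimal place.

46.7 Mbps

Budget: 3.5 GB = 28000.0 Mb.
Total bitrate budget: 28000.0 Mb / 600 s = 46.667 Mbps.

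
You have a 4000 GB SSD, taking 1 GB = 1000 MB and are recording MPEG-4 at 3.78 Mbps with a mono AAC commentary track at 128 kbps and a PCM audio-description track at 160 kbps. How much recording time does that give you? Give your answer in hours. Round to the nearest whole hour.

2185 hours

Audio total: 128 + 160 = 288 kbps = 0.288 Mbps.
Total bitrate: 3.78 + 0.288 = 4.068 Mbps.
Capacity: 4000 GB = 32,000,000 Mb.
Recording time: 32,000,000 / 4.068 = 7,866,273 s ≈ 2,185 hours.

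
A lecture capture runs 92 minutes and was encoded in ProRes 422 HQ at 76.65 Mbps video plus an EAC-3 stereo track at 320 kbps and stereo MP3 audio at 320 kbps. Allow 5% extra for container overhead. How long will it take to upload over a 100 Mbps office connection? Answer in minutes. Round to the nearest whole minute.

75 minutes

92 min = 5520 s
Audio total: 320 + 320 = 640 kbps = 0.640 Mbps.
Total bitrate: 77.290 Mbps.
File: 77.290 Mbps × 5520 s = 426640.8 Mb.
With 5% container overhead: ×1.05. → 447972.8 Mb.
At 100 Mbps: 447972.8 / 100 = 4479.7 s ≈ 74.7 minutes.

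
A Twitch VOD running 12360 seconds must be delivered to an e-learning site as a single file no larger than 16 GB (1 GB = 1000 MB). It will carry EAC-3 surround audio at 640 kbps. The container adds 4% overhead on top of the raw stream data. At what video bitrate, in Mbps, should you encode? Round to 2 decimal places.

9.32 Mbps

Budget: 16 GB = 128000.0 Mb.
Stream payload after overhead: 128000.0 / 1.04 = 123076.9 Mb.
Total bitrate budget: 123076.9 Mb / 12360 s = 9.958 Mbps.
Audio: 640 kbps = 0.640 Mbps.
Video: 9.958 − 0.640 = 9.318 Mbps.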